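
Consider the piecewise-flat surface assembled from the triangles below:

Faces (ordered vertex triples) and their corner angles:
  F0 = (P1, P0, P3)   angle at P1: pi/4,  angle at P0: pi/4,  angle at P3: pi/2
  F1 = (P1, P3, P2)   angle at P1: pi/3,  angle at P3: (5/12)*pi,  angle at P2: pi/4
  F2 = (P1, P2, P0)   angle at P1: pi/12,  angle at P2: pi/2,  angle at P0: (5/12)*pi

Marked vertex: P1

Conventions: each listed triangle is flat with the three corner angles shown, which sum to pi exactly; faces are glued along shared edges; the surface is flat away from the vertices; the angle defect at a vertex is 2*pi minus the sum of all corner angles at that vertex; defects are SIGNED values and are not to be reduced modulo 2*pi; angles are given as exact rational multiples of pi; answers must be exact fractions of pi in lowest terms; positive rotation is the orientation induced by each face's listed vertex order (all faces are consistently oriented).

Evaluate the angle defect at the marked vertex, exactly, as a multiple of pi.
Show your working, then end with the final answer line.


Sum of corner angles at P1: (2/3)*pi
defect = 2*pi - (2/3)*pi

Answer: defect(P1) = (4/3)*pi


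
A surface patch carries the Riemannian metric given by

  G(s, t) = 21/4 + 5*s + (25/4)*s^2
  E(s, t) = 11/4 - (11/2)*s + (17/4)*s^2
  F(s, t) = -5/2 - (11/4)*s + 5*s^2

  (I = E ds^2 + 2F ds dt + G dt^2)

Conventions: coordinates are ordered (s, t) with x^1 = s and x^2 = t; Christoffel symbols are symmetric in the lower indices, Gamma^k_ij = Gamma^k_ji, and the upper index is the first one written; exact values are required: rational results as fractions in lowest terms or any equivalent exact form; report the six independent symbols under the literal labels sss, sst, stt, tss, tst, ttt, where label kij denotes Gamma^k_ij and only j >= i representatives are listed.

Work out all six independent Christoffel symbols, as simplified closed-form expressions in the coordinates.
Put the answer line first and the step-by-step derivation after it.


Answer: Gamma_sss = (-375*s^3 + 725*s^2 + 416*s - 341)/(25*s^4 + 230*s^3 + 471*s^2 - 462*s + 131), Gamma_sst = (-500*s^3 + 75*s^2 + 360*s + 100)/(25*s^4 + 230*s^3 + 471*s^2 - 462*s + 131), Gamma_stt = (-625*s^3 - 750*s^2 - 725*s - 210)/(25*s^4 + 230*s^3 + 471*s^2 - 462*s + 131), Gamma_tss = (340*s^3 - 660*s^2 + 731*s - 231)/(25*s^4 + 230*s^3 + 471*s^2 - 462*s + 131), Gamma_tst = (425*s^3 - 380*s^2 + 55*s + 110)/(25*s^4 + 230*s^3 + 471*s^2 - 462*s + 131), Gamma_ttt = (500*s^3 - 75*s^2 - 360*s - 100)/(25*s^4 + 230*s^3 + 471*s^2 - 462*s + 131)

E = 11/4 - (11/2)*s + (17/4)*s^2; F = -5/2 - (11/4)*s + 5*s^2; G = 21/4 + 5*s + (25/4)*s^2
Gamma^k_ij = (1/2) g^{kl} (d_i g_jl + d_j g_il - d_l g_ij), with g^inv = (1/(EG-F^2)) [[G, -F], [-F, E]]
first partials: E_s = -11/2 + (17/2)*s, E_t = 0, F_s = -11/4 + 10*s, F_t = 0, G_s = 5 + (25/2)*s, G_t = 0
D = EG - F^2 = 131/16 - (231/8)*s + (471/16)*s^2 + (115/8)*s^3 + (25/16)*s^4
expanded: Gamma^s_ss = (G E_s - 2F F_s + F E_t)/(2D), Gamma^s_st = (G E_t - F G_s)/(2D), Gamma^s_tt = (2G F_t - G G_s - F G_t)/(2D), Gamma^t_ss = (2E F_s - E E_t - F E_s)/(2D), Gamma^t_st = (E G_s - F E_t)/(2D), Gamma^t_tt = (E G_t - 2F F_t + F G_s)/(2D); substitute and cancel common factors


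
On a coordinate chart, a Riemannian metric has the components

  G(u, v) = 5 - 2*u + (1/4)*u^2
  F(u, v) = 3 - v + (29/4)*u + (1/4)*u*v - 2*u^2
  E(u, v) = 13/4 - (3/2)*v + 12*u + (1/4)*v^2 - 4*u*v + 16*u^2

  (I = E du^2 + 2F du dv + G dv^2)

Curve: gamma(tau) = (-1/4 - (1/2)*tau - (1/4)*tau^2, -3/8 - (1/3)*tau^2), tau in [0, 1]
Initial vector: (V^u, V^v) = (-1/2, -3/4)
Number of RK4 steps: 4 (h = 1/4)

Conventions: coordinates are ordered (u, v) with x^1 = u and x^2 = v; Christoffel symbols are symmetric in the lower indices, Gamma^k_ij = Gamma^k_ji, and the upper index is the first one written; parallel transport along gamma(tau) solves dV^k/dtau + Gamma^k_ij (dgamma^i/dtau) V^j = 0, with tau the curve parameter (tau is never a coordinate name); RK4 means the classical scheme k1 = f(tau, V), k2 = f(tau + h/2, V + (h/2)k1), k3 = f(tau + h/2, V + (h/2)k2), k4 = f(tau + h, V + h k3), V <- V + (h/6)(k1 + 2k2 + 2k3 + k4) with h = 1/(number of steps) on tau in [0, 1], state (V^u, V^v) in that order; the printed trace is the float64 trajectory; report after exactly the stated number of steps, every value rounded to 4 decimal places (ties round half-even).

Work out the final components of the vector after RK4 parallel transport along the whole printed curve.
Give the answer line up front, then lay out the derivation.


Answer: V^u = -0.4289, V^v = -1.0844

gamma'(tau) = (-1/2 - (1/2)*tau, -(2/3)*tau); f(tau, V)^k = -Gamma^k_ij(gamma(tau)) gamma'^i(tau) V^j; h = 1/4; intermediate values shown to 6 dp
curve data and Christoffel symbols at the stage parameters:
  tau = 0.000000: gamma = (-0.250000, -0.375000), gamma' = (-0.500000, 0.000000); Gamma_uuu = 0.459230, Gamma_uuv = -0.057404, Gamma_uvv = 0.000000, Gamma_vuu = 1.419439, Gamma_vuv = -0.177430, Gamma_vvv = 0.000000
  tau = 0.125000: gamma = (-0.316406, -0.380208), gamma' = (-0.562500, -0.083333); Gamma_uuu = 0.290838, Gamma_uuv = -0.036355, Gamma_uvv = 0.000000, Gamma_vuu = 1.478722, Gamma_vuv = -0.184840, Gamma_vvv = 0.000000
  tau = 0.250000: gamma = (-0.390625, -0.395833), gamma' = (-0.625000, -0.166667); Gamma_uuu = 0.092787, Gamma_uuv = -0.011598, Gamma_uvv = 0.000000, Gamma_vuu = 1.504222, Gamma_vuv = -0.188028, Gamma_vvv = 0.000000
  tau = 0.375000: gamma = (-0.472656, -0.421875), gamma' = (-0.687500, -0.250000); Gamma_uuu = -0.119128, Gamma_uuv = 0.014891, Gamma_uvv = 0.000000, Gamma_vuu = 1.482620, Gamma_vuv = -0.185327, Gamma_vvv = 0.000000
  tau = 0.500000: gamma = (-0.562500, -0.458333), gamma' = (-0.750000, -0.333333); Gamma_uuu = -0.321732, Gamma_uuv = 0.040216, Gamma_uvv = 0.000000, Gamma_vuu = 1.409186, Gamma_vuv = -0.176148, Gamma_vvv = 0.000000
  tau = 0.625000: gamma = (-0.660156, -0.505208), gamma' = (-0.812500, -0.416667); Gamma_uuu = -0.492125, Gamma_uuv = 0.061516, Gamma_uvv = 0.000000, Gamma_vuu = 1.291287, Gamma_vuv = -0.161411, Gamma_vvv = 0.000000
  tau = 0.750000: gamma = (-0.765625, -0.562500), gamma' = (-0.875000, -0.500000); Gamma_uuu = -0.616030, Gamma_uuv = 0.077004, Gamma_uvv = 0.000000, Gamma_vuu = 1.145666, Gamma_vuv = -0.143208, Gamma_vvv = 0.000000
  tau = 0.875000: gamma = (-0.878906, -0.630208), gamma' = (-0.937500, -0.583333); Gamma_uuu = -0.691079, Gamma_uuv = 0.086385, Gamma_uvv = 0.000000, Gamma_vuu = 0.991375, Gamma_vuv = -0.123922, Gamma_vvv = 0.000000
  tau = 1.000000: gamma = (-1.000000, -0.708333), gamma' = (-1.000000, -0.666667); Gamma_uuu = -0.724051, Gamma_uuv = 0.090506, Gamma_uvv = 0.000000, Gamma_vuu = 0.843554, Gamma_vuv = -0.105444, Gamma_vvv = 0.000000
step 0: V^u = -0.5000, V^v = -0.7500
step 1: k1 = (-0.093281, -0.288324), k2 = (-0.066081, -0.335981), k3 = (-0.065414, -0.332586), k4 = (-0.022907, -0.371353); V <- V + (h/6)(k1 + 2k2 + 2k3 + k4): V^u = -0.5158, V^v = -0.8332
step 2: k1 = (-0.022875, -0.370843), k2 = (0.031543, -0.392572), k3 = (0.030983, -0.385608), k4 = (0.087743, -0.384314); V <- V + (h/6)(k1 + 2k2 + 2k3 + k4): V^u = -0.5079, V^v = -0.9295
step 3: k1 = (0.087708, -0.384159), k2 = (0.137100, -0.359736), k3 = (0.134942, -0.354074), k4 = (0.168731, -0.313798); V <- V + (h/6)(k1 + 2k2 + 2k3 + k4): V^u = -0.4745, V^v = -1.0181
step 4: k1 = (0.168918, -0.314146), k2 = (0.185284, -0.265796), k3 = (0.184551, -0.264744), k4 = (0.186197, -0.216929); V <- V + (h/6)(k1 + 2k2 + 2k3 + k4): V^u = -0.4289, V^v = -1.0844


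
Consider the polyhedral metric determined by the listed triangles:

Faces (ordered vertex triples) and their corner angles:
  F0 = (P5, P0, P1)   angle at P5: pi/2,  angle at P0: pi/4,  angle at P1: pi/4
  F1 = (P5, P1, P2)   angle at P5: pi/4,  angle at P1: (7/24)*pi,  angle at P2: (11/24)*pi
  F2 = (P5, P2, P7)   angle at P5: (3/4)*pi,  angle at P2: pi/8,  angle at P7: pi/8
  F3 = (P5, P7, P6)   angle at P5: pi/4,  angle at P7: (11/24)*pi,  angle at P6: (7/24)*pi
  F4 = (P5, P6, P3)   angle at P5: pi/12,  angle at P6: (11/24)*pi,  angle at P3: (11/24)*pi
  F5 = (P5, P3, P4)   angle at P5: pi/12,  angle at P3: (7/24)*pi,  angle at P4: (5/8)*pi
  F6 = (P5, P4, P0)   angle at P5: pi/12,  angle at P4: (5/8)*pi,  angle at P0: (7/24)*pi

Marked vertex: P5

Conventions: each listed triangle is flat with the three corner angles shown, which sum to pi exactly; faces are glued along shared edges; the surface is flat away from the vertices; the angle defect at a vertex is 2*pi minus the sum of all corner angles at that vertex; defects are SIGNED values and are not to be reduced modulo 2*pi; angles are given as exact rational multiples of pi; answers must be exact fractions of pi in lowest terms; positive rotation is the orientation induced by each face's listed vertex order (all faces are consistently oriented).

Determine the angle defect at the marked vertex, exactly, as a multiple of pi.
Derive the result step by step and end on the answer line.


Sum of corner angles at P5: 2*pi
defect = 2*pi - 2*pi

Answer: defect(P5) = 0


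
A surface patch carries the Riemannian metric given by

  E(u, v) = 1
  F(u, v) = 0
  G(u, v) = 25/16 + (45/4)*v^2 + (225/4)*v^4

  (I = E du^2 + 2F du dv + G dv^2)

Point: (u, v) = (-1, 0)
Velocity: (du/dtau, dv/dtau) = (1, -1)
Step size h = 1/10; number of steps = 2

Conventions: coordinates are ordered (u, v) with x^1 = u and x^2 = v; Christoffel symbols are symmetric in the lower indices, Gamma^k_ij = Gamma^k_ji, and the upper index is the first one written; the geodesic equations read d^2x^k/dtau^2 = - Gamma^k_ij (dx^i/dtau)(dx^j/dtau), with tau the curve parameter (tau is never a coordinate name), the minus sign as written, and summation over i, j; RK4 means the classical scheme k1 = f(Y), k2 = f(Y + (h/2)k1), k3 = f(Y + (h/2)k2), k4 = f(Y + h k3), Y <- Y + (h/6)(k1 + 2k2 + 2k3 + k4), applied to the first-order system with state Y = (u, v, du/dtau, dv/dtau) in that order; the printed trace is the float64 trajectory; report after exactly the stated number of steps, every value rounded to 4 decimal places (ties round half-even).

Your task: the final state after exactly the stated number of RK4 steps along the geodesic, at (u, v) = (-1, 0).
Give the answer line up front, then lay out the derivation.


Answer: u = -0.8000, v = -0.1911, du/dtau = 1.0000, dv/dtau = -0.8734

f(Y) = (du/dtau, dv/dtau, -Gamma^u_ij Y'^i Y'^j, -Gamma^v_ij Y'^i Y'^j) with the Gammas evaluated at the stage position; h = 0.100000; intermediate values shown to 6 dp
step 0: u = -1.0000, v = 0.0000, du/dtau = 1.0000, dv/dtau = -1.0000
step 1:
  k1: at (u, v) = (-1.000000, 0.000000), (du/dtau, dv/dtau) = (1.000000, -1.000000); Gamma_uuu = 0.000000, Gamma_uuv = 0.000000, Gamma_uvv = 0.000000, Gamma_vuu = 0.000000, Gamma_vuv = 0.000000, Gamma_vvv = 0.000000; k1 = (1.000000, -1.000000, 0.000000, 0.000000)
  k2: at (u, v) = (-0.950000, -0.050000), (du/dtau, dv/dtau) = (1.000000, -1.000000); Gamma_uuu = 0.000000, Gamma_uuv = 0.000000, Gamma_uvv = 0.000000, Gamma_vuu = 0.000000, Gamma_vuv = 0.000000, Gamma_vvv = -0.362395; k2 = (1.000000, -1.000000, 0.000000, 0.362395)
  k3: at (u, v) = (-0.950000, -0.050000), (du/dtau, dv/dtau) = (1.000000, -0.981880); Gamma_uuu = 0.000000, Gamma_uuv = 0.000000, Gamma_uvv = 0.000000, Gamma_vuu = 0.000000, Gamma_vuv = 0.000000, Gamma_vvv = -0.362395; k3 = (1.000000, -0.981880, 0.000000, 0.349381)
  k4: at (u, v) = (-0.900000, -0.098188), (du/dtau, dv/dtau) = (1.000000, -0.965062); Gamma_uuu = 0.000000, Gamma_uuv = 0.000000, Gamma_uvv = 0.000000, Gamma_vuu = 0.000000, Gamma_vuv = 0.000000, Gamma_vvv = -0.722538; k4 = (1.000000, -0.965062, 0.000000, 0.672932)
  Y <- Y + (h/6)(k1 + 2k2 + 2k3 + k4): u = -0.9000, v = -0.0988, du/dtau = 1.0000, dv/dtau = -0.9651
step 2:
  k1: at (u, v) = (-0.900000, -0.098814), (du/dtau, dv/dtau) = (1.000000, -0.965059); Gamma_uuu = 0.000000, Gamma_uuv = 0.000000, Gamma_uvv = 0.000000, Gamma_vuu = 0.000000, Gamma_vuv = 0.000000, Gamma_vvv = -0.727300; k1 = (1.000000, -0.965059, 0.000000, 0.677362)
  k2: at (u, v) = (-0.850000, -0.147067), (du/dtau, dv/dtau) = (1.000000, -0.931190); Gamma_uuu = 0.000000, Gamma_uuv = 0.000000, Gamma_uvv = 0.000000, Gamma_vuu = 0.000000, Gamma_vuv = 0.000000, Gamma_vvv = -1.098360; k2 = (1.000000, -0.931190, 0.000000, 0.952406)
  k3: at (u, v) = (-0.850000, -0.145373), (du/dtau, dv/dtau) = (1.000000, -0.917438); Gamma_uuu = 0.000000, Gamma_uuv = 0.000000, Gamma_uvv = 0.000000, Gamma_vuu = 0.000000, Gamma_vuv = 0.000000, Gamma_vvv = -1.085298; k3 = (1.000000, -0.917438, 0.000000, 0.913488)
  k4: at (u, v) = (-0.800000, -0.190558), (du/dtau, dv/dtau) = (1.000000, -0.873710); Gamma_uuu = 0.000000, Gamma_uuv = 0.000000, Gamma_uvv = 0.000000, Gamma_vuu = 0.000000, Gamma_vuv = 0.000000, Gamma_vvv = -1.428833; k4 = (1.000000, -0.873710, 0.000000, 1.090726)
  Y <- Y + (h/6)(k1 + 2k2 + 2k3 + k4): u = -0.8000, v = -0.1911, du/dtau = 1.0000, dv/dtau = -0.8734


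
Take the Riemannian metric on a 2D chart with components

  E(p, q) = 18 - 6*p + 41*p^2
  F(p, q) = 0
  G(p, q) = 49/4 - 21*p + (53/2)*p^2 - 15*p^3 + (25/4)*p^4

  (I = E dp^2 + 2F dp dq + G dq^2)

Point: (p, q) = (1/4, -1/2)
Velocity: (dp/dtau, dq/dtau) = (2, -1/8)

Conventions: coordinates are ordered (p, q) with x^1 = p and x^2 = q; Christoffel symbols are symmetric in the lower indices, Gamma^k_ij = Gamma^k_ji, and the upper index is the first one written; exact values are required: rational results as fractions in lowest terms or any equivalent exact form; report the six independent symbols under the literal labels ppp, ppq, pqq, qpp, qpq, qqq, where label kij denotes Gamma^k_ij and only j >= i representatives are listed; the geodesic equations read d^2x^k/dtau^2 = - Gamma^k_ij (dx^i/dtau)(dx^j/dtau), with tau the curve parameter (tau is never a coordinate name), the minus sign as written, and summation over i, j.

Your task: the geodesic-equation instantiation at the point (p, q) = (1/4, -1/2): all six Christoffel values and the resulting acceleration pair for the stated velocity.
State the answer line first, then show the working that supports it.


Answer: Gamma_ppp = 116/305, Gamma_ppq = 0, Gamma_pqq = 651/2440, Gamma_qpp = 0, Gamma_qpq = -56/93, Gamma_qqq = 0; accelerations (d^2p/dtau^2, d^2q/dtau^2) = (-238219/156160, -28/93)

E = 305/16, F = 0, G = 8649/1024 at the point
E_p = 29/2, E_q = 0, F_p = 0, F_q = 0, G_p = -651/64, G_q = 0
EG - F^2 = 2637945/16384;  g^inv = (16384/2637945) * [[8649/1024, 0], [0, 305/16]]
first-kind symbols [ij,l] = (1/2)(d_i g_jl + d_j g_il - d_l g_ij): [pp,p] = E_p/2 = 29/4, [pp,q] = F_p - E_q/2 = 0, [pq,p] = E_q/2 = 0, [pq,q] = G_p/2 = -651/128, [qq,p] = F_q - G_p/2 = 651/128, [qq,q] = G_q/2 = 0
Gamma^p_ij = (G*[ij,p] - F*[ij,q])/(EG - F^2), Gamma^q_ij = (E*[ij,q] - F*[ij,p])/(EG - F^2)
Gamma_ppp = 116/305, Gamma_ppq = 0, Gamma_pqq = 651/2440, Gamma_qpp = 0, Gamma_qpq = -56/93, Gamma_qqq = 0
d^2p/dtau^2 = -(Gamma_ppp*(2)^2 + 2*Gamma_ppq*(2)*(-1/8) + Gamma_pqq*(-1/8)^2) = -238219/156160
d^2q/dtau^2 = -(Gamma_qpp*(2)^2 + 2*Gamma_qpq*(2)*(-1/8) + Gamma_qqq*(-1/8)^2) = -28/93


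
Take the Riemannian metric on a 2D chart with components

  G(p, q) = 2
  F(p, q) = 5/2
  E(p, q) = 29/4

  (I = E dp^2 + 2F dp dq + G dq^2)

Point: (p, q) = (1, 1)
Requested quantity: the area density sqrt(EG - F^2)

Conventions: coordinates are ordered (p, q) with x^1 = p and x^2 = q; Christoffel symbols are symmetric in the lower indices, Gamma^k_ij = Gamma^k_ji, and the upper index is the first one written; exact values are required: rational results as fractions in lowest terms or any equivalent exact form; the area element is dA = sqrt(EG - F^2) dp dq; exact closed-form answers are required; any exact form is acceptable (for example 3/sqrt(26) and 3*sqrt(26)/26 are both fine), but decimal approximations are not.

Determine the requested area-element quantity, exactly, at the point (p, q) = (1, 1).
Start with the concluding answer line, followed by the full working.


Answer: sqrt(EG - F^2) = sqrt(33)/2

E = 29/4, F = 5/2, G = 2; EG - F^2 = 33/4


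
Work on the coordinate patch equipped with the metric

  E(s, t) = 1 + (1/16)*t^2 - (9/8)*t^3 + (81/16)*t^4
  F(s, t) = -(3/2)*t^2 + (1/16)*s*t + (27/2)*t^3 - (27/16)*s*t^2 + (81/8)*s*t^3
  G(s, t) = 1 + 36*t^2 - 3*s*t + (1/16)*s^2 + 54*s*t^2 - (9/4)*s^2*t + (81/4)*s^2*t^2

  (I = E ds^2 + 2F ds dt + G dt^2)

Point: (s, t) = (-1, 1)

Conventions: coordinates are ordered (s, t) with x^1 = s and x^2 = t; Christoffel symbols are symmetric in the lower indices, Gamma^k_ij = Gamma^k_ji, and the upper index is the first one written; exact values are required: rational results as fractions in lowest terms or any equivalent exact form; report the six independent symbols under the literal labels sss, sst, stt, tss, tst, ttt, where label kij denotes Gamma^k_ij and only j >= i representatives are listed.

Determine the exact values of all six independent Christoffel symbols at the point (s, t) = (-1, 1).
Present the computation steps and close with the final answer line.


E = 5, F = 7/2, G = 65/16 at the point
E_s = 0, E_t = 17, F_s = 17/2, F_t = 167/16, G_s = 119/8, G_t = 21/4
EG - F^2 = 129/16;  g^inv = (16/129) * [[65/16, -7/2], [-7/2, 5]]
first-kind symbols [ij,l] = (1/2)(d_i g_jl + d_j g_il - d_l g_ij): [ss,s] = E_s/2 = 0, [ss,t] = F_s - E_t/2 = 0, [st,s] = E_t/2 = 17/2, [st,t] = G_s/2 = 119/16, [tt,s] = F_t - G_s/2 = 3, [tt,t] = G_t/2 = 21/8
Gamma^s_ij = (G*[ij,s] - F*[ij,t])/(EG - F^2), Gamma^t_ij = (E*[ij,t] - F*[ij,s])/(EG - F^2)

Answer: Gamma_sss = 0, Gamma_sst = 136/129, Gamma_stt = 16/43, Gamma_tss = 0, Gamma_tst = 119/129, Gamma_ttt = 14/43


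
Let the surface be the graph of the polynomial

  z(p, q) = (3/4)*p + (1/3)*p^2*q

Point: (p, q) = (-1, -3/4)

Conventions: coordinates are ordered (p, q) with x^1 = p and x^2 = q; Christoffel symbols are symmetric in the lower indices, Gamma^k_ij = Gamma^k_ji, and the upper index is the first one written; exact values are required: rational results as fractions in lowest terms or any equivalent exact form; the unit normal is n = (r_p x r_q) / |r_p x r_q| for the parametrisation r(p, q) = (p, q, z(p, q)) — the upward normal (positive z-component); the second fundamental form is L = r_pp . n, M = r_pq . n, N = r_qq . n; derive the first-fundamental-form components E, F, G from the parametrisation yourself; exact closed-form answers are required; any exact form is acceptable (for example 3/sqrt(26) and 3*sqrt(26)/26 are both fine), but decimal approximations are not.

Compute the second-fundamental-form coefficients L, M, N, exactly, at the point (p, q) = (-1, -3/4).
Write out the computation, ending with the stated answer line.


z_p = 5/4, z_q = 1/3, z_pp = -1/2, z_pq = -2/3, z_qq = 0
E = 41/16, F = 5/12, G = 10/9; answer radicand W^2 = 385/144
unnormalised second-form numerators: l = -1/2, m = -2/3, n = 0; L = l/sqrt(385/144), and similarly M = m/sqrt(W^2), N = n/sqrt(W^2)

Answer: L = -6*sqrt(385)/385, M = -8*sqrt(385)/385, N = 0


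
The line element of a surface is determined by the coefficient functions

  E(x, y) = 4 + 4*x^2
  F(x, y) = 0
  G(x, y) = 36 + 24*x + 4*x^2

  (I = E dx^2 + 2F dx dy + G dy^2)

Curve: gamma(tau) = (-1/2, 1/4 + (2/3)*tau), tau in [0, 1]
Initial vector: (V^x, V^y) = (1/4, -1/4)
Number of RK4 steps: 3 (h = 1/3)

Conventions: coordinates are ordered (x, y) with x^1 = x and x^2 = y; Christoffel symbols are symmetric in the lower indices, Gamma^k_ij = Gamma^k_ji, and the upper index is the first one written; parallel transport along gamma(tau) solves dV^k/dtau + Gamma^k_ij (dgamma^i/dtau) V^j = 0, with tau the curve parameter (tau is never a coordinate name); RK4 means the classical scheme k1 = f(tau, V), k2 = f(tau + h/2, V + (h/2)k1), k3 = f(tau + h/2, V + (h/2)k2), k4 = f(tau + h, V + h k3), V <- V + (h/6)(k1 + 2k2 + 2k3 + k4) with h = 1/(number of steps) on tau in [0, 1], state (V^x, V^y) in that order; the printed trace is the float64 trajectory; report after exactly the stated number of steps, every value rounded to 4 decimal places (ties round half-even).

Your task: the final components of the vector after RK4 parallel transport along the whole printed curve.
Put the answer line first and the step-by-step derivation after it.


Answer: V^x = -0.1071, V^y = -0.2696

gamma'(tau) = (0, 2/3); f(tau, V)^k = -Gamma^k_ij(gamma(tau)) gamma'^i(tau) V^j; h = 1/3; intermediate values shown to 6 dp
curve data and Christoffel symbols at the stage parameters:
  tau = 0.000000: gamma = (-0.500000, 0.250000), gamma' = (0.000000, 0.666667); Gamma_xxx = -0.400000, Gamma_xxy = 0.000000, Gamma_xyy = -2.000000, Gamma_yxx = 0.000000, Gamma_yxy = 0.400000, Gamma_yyy = 0.000000
  tau = 0.166667: gamma = (-0.500000, 0.361111), gamma' = (0.000000, 0.666667); Gamma_xxx = -0.400000, Gamma_xxy = 0.000000, Gamma_xyy = -2.000000, Gamma_yxx = 0.000000, Gamma_yxy = 0.400000, Gamma_yyy = 0.000000
  tau = 0.333333: gamma = (-0.500000, 0.472222), gamma' = (0.000000, 0.666667); Gamma_xxx = -0.400000, Gamma_xxy = 0.000000, Gamma_xyy = -2.000000, Gamma_yxx = 0.000000, Gamma_yxy = 0.400000, Gamma_yyy = 0.000000
  tau = 0.500000: gamma = (-0.500000, 0.583333), gamma' = (0.000000, 0.666667); Gamma_xxx = -0.400000, Gamma_xxy = 0.000000, Gamma_xyy = -2.000000, Gamma_yxx = 0.000000, Gamma_yxy = 0.400000, Gamma_yyy = 0.000000
  tau = 0.666667: gamma = (-0.500000, 0.694444), gamma' = (0.000000, 0.666667); Gamma_xxx = -0.400000, Gamma_xxy = 0.000000, Gamma_xyy = -2.000000, Gamma_yxx = 0.000000, Gamma_yxy = 0.400000, Gamma_yyy = 0.000000
  tau = 0.833333: gamma = (-0.500000, 0.805556), gamma' = (0.000000, 0.666667); Gamma_xxx = -0.400000, Gamma_xxy = 0.000000, Gamma_xyy = -2.000000, Gamma_yxx = 0.000000, Gamma_yxy = 0.400000, Gamma_yyy = 0.000000
  tau = 1.000000: gamma = (-0.500000, 0.916667), gamma' = (0.000000, 0.666667); Gamma_xxx = -0.400000, Gamma_xxy = 0.000000, Gamma_xyy = -2.000000, Gamma_yxx = 0.000000, Gamma_yxy = 0.400000, Gamma_yyy = 0.000000
step 0: V^x = 0.2500, V^y = -0.2500
step 1: k1 = (-0.333333, -0.066667), k2 = (-0.348148, -0.051852), k3 = (-0.344856, -0.051193), k4 = (-0.356086, -0.036013); V <- V + (h/6)(k1 + 2k2 + 2k3 + k4): V^x = 0.1347, V^y = -0.2672
step 2: k1 = (-0.356205, -0.035920), k2 = (-0.364187, -0.020088), k3 = (-0.360669, -0.019733), k4 = (-0.364976, -0.003860); V <- V + (h/6)(k1 + 2k2 + 2k3 + k4): V^x = 0.0141, V^y = -0.2738
step 3: k1 = (-0.365051, -0.003758), k2 = (-0.365887, 0.012466), k3 = (-0.362281, 0.012503), k4 = (-0.359494, 0.028445); V <- V + (h/6)(k1 + 2k2 + 2k3 + k4): V^x = -0.1071, V^y = -0.2696


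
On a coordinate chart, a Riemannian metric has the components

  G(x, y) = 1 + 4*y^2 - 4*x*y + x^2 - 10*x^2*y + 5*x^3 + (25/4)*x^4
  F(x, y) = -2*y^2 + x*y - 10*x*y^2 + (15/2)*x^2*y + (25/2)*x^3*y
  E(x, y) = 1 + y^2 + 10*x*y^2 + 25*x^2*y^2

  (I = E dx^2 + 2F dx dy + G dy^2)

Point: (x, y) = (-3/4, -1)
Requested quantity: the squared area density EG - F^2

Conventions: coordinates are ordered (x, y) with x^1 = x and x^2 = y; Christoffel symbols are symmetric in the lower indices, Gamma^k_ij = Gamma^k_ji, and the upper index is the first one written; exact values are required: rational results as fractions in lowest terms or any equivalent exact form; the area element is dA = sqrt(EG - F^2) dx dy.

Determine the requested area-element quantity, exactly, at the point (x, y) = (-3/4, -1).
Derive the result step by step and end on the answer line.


E = 137/16, F = 935/128, G = 8249/1024; EG - F^2 = 15993/1024

Answer: EG - F^2 = 15993/1024


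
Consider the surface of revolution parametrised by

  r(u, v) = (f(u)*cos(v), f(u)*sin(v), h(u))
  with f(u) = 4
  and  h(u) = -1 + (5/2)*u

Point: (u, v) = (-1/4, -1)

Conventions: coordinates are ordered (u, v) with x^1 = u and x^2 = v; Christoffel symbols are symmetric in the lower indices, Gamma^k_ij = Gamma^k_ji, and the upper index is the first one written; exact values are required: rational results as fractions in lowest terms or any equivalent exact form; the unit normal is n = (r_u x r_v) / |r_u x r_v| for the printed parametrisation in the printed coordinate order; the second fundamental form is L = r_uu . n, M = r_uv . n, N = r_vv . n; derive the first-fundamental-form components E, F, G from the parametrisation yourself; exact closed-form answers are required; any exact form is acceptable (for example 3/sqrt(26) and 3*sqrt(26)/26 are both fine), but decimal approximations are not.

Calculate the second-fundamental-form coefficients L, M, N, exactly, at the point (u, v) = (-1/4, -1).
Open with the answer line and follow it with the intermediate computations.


Answer: L = 0, M = 0, N = 4

f = 4, f' = 0, f'' = 0, h' = 5/2, h'' = 0
E = 25/4, F = 0, G = 16; answer radicand W^2 = 25/4
unnormalised second-form numerators: l = 0, m = 0, n = 10; L = l/sqrt(25/4), and similarly M = m/sqrt(W^2), N = n/sqrt(W^2)


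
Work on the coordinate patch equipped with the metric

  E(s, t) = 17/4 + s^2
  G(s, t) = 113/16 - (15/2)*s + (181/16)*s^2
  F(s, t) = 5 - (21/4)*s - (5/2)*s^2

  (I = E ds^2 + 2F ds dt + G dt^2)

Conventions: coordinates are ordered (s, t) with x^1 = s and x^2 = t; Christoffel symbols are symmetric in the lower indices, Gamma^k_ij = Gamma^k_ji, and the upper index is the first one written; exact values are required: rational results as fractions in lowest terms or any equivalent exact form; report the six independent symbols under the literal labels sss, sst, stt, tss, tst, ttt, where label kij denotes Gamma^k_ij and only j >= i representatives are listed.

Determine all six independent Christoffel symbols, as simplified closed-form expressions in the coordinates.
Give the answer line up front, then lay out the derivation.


Answer: Gamma_sss = (-76*s^3 - 3000*s^2 + 288*s + 1680)/(324*s^4 - 2160*s^3 + 3365*s^2 + 1320*s + 321), Gamma_sst = (1810*s^3 + 3201*s^2 - 4880*s + 1200)/(324*s^4 - 2160*s^3 + 3365*s^2 + 1320*s + 321), Gamma_stt = (-32761*s^3 + 32580*s^2 - 27653*s + 6780)/(1296*s^4 - 8640*s^3 + 13460*s^2 + 5280*s + 1284), Gamma_tss = (-160*s^3 - 1680*s - 1428)/(324*s^4 - 2160*s^3 + 3365*s^2 + 1320*s + 321), Gamma_tst = (724*s^3 - 240*s^2 + 3077*s - 1020)/(324*s^4 - 2160*s^3 + 3365*s^2 + 1320*s + 321), Gamma_ttt = (-1810*s^3 - 3201*s^2 + 4880*s - 1200)/(324*s^4 - 2160*s^3 + 3365*s^2 + 1320*s + 321)

E = 17/4 + s^2; F = 5 - (21/4)*s - (5/2)*s^2; G = 113/16 - (15/2)*s + (181/16)*s^2
Gamma^k_ij = (1/2) g^{kl} (d_i g_jl + d_j g_il - d_l g_ij), with g^inv = (1/(EG-F^2)) [[G, -F], [-F, E]]
first partials: E_s = 2*s, E_t = 0, F_s = -21/4 - 5*s, F_t = 0, G_s = -15/2 + (181/8)*s, G_t = 0
D = EG - F^2 = 321/64 + (165/8)*s + (3365/64)*s^2 - (135/4)*s^3 + (81/16)*s^4
expanded: Gamma^s_ss = (G E_s - 2F F_s + F E_t)/(2D), Gamma^s_st = (G E_t - F G_s)/(2D), Gamma^s_tt = (2G F_t - G G_s - F G_t)/(2D), Gamma^t_ss = (2E F_s - E E_t - F E_s)/(2D), Gamma^t_st = (E G_s - F E_t)/(2D), Gamma^t_tt = (E G_t - 2F F_t + F G_s)/(2D); substitute and cancel common factors


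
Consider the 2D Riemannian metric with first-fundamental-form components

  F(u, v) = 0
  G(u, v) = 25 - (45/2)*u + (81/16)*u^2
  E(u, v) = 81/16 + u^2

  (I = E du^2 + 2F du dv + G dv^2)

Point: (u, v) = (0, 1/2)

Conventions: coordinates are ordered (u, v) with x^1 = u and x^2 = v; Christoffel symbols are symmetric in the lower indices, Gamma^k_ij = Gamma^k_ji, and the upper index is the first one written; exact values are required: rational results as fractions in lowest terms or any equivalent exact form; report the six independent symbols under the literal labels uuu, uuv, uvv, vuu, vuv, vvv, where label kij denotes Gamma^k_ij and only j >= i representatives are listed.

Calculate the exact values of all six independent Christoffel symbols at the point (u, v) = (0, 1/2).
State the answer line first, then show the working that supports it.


Answer: Gamma_uuu = 0, Gamma_uuv = 0, Gamma_uvv = 20/9, Gamma_vuu = 0, Gamma_vuv = -9/20, Gamma_vvv = 0

E = 81/16, F = 0, G = 25 at the point
E_u = 0, E_v = 0, F_u = 0, F_v = 0, G_u = -45/2, G_v = 0
EG - F^2 = 2025/16;  g^inv = (16/2025) * [[25, 0], [0, 81/16]]
first-kind symbols [ij,l] = (1/2)(d_i g_jl + d_j g_il - d_l g_ij): [uu,u] = E_u/2 = 0, [uu,v] = F_u - E_v/2 = 0, [uv,u] = E_v/2 = 0, [uv,v] = G_u/2 = -45/4, [vv,u] = F_v - G_u/2 = 45/4, [vv,v] = G_v/2 = 0
Gamma^u_ij = (G*[ij,u] - F*[ij,v])/(EG - F^2), Gamma^v_ij = (E*[ij,v] - F*[ij,u])/(EG - F^2)


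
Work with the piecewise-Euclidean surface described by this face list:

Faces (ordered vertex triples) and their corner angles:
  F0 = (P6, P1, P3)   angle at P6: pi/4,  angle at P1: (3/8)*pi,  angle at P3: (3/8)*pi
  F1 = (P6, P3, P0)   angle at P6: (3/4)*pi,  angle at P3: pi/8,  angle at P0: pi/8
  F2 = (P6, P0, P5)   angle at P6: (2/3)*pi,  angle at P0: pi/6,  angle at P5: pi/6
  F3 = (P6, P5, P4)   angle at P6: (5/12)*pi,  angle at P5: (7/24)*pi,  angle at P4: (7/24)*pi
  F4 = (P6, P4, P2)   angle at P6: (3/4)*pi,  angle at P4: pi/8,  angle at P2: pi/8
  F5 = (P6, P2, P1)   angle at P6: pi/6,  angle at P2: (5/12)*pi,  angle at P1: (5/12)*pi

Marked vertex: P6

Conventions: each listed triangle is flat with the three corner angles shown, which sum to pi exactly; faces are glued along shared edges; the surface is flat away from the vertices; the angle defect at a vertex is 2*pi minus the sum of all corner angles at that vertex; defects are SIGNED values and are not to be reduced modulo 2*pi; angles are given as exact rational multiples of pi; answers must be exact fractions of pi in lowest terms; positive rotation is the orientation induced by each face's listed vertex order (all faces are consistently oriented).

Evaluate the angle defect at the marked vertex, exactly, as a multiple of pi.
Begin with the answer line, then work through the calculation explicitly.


Answer: defect(P6) = -pi

Sum of corner angles at P6: 3*pi
defect = 2*pi - 3*pi


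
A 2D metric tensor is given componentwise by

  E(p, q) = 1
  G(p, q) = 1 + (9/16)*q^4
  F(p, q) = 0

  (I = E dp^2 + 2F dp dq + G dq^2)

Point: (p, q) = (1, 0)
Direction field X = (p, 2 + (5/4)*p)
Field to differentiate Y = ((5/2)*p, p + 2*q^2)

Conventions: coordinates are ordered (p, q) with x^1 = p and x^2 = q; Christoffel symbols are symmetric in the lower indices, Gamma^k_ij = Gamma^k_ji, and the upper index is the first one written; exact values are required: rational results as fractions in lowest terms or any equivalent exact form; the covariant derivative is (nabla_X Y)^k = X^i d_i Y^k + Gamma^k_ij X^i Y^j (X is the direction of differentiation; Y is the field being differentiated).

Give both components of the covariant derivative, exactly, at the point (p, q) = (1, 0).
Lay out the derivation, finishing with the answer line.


E = 1, F = 0, G = 1 at the point
E_p = 0, E_q = 0, F_p = 0, F_q = 0, G_p = 0, G_q = 0
EG - F^2 = 1;  g^inv = (1) * [[1, 0], [0, 1]]
first-kind symbols [ij,l] = (1/2)(d_i g_jl + d_j g_il - d_l g_ij): [pp,p] = E_p/2 = 0, [pp,q] = F_p - E_q/2 = 0, [pq,p] = E_q/2 = 0, [pq,q] = G_p/2 = 0, [qq,p] = F_q - G_p/2 = 0, [qq,q] = G_q/2 = 0
Gamma^p_ij = (G*[ij,p] - F*[ij,q])/(EG - F^2), Gamma^q_ij = (E*[ij,q] - F*[ij,p])/(EG - F^2)
Gamma_ppp = 0, Gamma_ppq = 0, Gamma_pqq = 0, Gamma_qpp = 0, Gamma_qpq = 0, Gamma_qqq = 0
X = (1, 13/4), Y = (5/2, 1) at the point

Answer: (nabla_X Y)^p = 5/2, (nabla_X Y)^q = 1


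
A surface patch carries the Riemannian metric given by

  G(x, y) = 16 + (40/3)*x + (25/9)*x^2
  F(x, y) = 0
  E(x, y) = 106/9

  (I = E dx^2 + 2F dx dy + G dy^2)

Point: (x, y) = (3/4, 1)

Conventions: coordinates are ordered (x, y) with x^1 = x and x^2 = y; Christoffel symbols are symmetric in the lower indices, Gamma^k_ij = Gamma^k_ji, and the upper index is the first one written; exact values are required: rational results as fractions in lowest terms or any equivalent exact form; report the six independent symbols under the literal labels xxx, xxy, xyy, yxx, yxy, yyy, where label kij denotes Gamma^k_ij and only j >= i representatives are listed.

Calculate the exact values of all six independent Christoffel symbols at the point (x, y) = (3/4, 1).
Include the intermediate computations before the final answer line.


E = 106/9, F = 0, G = 441/16 at the point
E_x = 0, E_y = 0, F_x = 0, F_y = 0, G_x = 35/2, G_y = 0
EG - F^2 = 2597/8;  g^inv = (8/2597) * [[441/16, 0], [0, 106/9]]
first-kind symbols [ij,l] = (1/2)(d_i g_jl + d_j g_il - d_l g_ij): [xx,x] = E_x/2 = 0, [xx,y] = F_x - E_y/2 = 0, [xy,x] = E_y/2 = 0, [xy,y] = G_x/2 = 35/4, [yy,x] = F_y - G_x/2 = -35/4, [yy,y] = G_y/2 = 0
Gamma^x_ij = (G*[ij,x] - F*[ij,y])/(EG - F^2), Gamma^y_ij = (E*[ij,y] - F*[ij,x])/(EG - F^2)

Answer: Gamma_xxx = 0, Gamma_xxy = 0, Gamma_xyy = -315/424, Gamma_yxx = 0, Gamma_yxy = 20/63, Gamma_yyy = 0


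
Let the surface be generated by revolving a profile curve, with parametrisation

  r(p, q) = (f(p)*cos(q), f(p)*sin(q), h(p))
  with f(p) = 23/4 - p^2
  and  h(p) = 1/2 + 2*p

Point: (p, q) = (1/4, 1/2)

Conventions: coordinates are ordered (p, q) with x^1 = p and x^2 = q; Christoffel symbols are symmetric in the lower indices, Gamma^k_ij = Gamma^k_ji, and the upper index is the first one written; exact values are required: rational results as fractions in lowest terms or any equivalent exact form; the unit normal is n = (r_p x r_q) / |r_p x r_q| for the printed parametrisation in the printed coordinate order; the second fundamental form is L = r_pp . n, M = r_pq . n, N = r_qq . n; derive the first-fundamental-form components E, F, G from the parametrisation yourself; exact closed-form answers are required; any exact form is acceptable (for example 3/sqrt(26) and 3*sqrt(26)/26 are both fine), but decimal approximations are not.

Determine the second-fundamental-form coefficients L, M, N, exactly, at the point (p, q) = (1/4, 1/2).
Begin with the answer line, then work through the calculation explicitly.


Answer: L = 8*sqrt(17)/17, M = 0, N = 91*sqrt(17)/68

f = 91/16, f' = -1/2, f'' = -2, h' = 2, h'' = 0
E = 17/4, F = 0, G = 8281/256; answer radicand W^2 = 17/4
unnormalised second-form numerators: l = 4, m = 0, n = 91/8; L = l/sqrt(17/4), and similarly M = m/sqrt(W^2), N = n/sqrt(W^2)


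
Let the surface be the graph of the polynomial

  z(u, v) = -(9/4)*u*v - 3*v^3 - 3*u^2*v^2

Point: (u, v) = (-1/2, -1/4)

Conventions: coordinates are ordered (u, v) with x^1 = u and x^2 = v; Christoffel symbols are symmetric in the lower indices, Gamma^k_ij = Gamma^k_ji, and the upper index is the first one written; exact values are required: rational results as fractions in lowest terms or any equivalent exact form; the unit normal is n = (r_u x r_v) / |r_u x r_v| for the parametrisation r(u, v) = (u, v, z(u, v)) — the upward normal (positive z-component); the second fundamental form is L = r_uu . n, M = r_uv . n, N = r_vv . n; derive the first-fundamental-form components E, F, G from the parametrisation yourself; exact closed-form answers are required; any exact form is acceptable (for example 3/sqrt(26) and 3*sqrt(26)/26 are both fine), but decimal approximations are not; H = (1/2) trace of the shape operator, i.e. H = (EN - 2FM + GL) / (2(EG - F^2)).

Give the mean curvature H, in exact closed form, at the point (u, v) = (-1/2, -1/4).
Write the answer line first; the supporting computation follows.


Answer: H = 18957/15625

z_u = 3/4, z_v = 15/16, z_uu = -3/8, z_uv = -15/4, z_vv = 3
E = 25/16, F = 45/64, G = 481/256; answer radicand W^2 = 625/256
unnormalised second-form numerators: l = -3/8, m = -15/4, n = 3; L = l/sqrt(625/256), and similarly M = m/sqrt(W^2), N = n/sqrt(W^2)
H = (E*n - 2*F*m + G*l) / (2*(EG - F^2)*sqrt(W^2)); E*n - 2*F*m + G*l = 18957/2048, EG - F^2 = 625/256, so H = (18957/10000)/sqrt(625/256)


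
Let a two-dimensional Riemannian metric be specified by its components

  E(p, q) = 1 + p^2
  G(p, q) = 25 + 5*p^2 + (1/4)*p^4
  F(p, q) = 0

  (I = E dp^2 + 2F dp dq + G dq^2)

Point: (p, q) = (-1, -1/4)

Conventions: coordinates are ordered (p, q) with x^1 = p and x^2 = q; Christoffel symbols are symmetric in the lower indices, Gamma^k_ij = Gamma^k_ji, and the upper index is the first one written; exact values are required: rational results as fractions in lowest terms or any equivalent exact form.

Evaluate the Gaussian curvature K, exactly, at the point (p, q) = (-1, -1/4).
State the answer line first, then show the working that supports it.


Answer: K = -1/22

E = 2, F = 0, G = 121/4, EG - F^2 = 121/2 at the point
E_p = -2, E_q = 0, F_p = 0, F_q = 0, G_p = -11, G_q = 0
E_qq = 0, F_pq = 0, G_pp = 13
Apply the Brioschi formula K = (det M1 - det M2)/(EG - F^2)^2 over the derivative matrices of E, F, G.
M1 = [[-E_qq/2 + F_pq - G_pp/2, E_p/2, F_p - E_q/2], [F_q - G_p/2, E, F], [G_q/2, F, G]] = [[-13/2, -1, 0], [11/2, 2, 0], [0, 0, 121/4]]; det M1 = -1815/8
M2 = [[0, E_q/2, G_p/2], [E_q/2, E, F], [G_p/2, F, G]] = [[0, 0, -11/2], [0, 2, 0], [-11/2, 0, 121/4]]; det M2 = -121/2
det M1 - det M2 = -1331/8; K = -1331/8 / (121/2)^2 = -1/22


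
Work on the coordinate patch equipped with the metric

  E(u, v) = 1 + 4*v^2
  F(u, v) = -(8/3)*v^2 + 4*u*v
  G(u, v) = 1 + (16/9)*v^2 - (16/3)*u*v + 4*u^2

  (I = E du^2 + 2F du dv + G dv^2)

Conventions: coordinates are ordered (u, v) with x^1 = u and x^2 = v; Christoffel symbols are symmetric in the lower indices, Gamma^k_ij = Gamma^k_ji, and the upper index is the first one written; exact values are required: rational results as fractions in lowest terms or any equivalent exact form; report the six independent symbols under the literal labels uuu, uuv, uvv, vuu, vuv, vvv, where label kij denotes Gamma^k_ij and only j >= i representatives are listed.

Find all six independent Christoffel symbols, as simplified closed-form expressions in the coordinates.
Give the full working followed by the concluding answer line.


E = 1 + 4*v^2; F = -(8/3)*v^2 + 4*u*v; G = 1 + (16/9)*v^2 - (16/3)*u*v + 4*u^2
Gamma^k_ij = (1/2) g^{kl} (d_i g_jl + d_j g_il - d_l g_ij), with g^inv = (1/(EG-F^2)) [[G, -F], [-F, E]]
first partials: E_u = 0, E_v = 8*v, F_u = 4*v, F_v = -(16/3)*v + 4*u, G_u = -(16/3)*v + 8*u, G_v = (32/9)*v - (16/3)*u
D = EG - F^2 = 1 + (52/9)*v^2 - (16/3)*u*v + 4*u^2
expanded: Gamma^u_uu = (G E_u - 2F F_u + F E_v)/(2D), Gamma^u_uv = (G E_v - F G_u)/(2D), Gamma^u_vv = (2G F_v - G G_u - F G_v)/(2D), Gamma^v_uu = (2E F_u - E E_v - F E_u)/(2D), Gamma^v_uv = (E G_u - F E_v)/(2D), Gamma^v_vv = (E G_v - 2F F_v + F G_u)/(2D); substitute and cancel common factors

Answer: Gamma_uuu = 0, Gamma_uuv = 36*v/(36*u^2 - 48*u*v + 52*v^2 + 9), Gamma_uvv = -24*v/(36*u^2 - 48*u*v + 52*v^2 + 9), Gamma_vuu = 0, Gamma_vuv = (36*u - 24*v)/(36*u^2 - 48*u*v + 52*v^2 + 9), Gamma_vvv = (-24*u + 16*v)/(36*u^2 - 48*u*v + 52*v^2 + 9)


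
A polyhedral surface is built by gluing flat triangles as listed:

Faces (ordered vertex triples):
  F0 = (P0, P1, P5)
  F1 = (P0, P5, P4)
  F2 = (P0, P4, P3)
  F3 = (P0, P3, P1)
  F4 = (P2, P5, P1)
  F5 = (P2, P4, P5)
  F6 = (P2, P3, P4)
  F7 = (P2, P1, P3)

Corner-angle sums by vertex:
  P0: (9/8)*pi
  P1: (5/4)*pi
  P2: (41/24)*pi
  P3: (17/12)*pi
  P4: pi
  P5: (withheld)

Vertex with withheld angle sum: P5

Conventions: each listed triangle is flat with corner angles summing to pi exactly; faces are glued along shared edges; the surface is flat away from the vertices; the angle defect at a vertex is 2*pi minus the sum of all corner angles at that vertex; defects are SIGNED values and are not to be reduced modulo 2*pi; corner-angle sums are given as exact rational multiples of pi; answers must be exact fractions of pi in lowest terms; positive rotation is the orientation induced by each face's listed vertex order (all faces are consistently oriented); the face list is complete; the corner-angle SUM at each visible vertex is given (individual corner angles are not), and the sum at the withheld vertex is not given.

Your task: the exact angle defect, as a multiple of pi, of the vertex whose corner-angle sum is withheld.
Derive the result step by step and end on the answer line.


V = 6, E = 12, F = 8; chi = V - E + F = 2
Gauss-Bonnet: total defect = 2*pi*chi = 4*pi; visible defects sum to (7/2)*pi

Answer: defect(P5) = pi/2


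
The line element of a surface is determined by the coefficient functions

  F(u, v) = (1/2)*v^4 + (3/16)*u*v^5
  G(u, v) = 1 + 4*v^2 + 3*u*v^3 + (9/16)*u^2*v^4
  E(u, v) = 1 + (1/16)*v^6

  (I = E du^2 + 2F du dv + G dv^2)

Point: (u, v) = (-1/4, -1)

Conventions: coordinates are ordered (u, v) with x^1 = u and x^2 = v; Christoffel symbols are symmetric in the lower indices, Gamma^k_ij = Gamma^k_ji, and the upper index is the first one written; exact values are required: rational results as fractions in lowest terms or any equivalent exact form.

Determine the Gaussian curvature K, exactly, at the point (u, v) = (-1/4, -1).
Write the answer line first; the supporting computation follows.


Answer: K = -4096/249001

E = 17/16, F = 35/64, G = 1481/256, EG - F^2 = 1497/256 at the point
E_u = 0, E_v = -3/8, F_u = -3/16, F_v = -143/64, G_u = -105/32, G_v = -665/64
E_vv = 15/8, F_uv = 15/16, G_uu = 9/8
Apply the Brioschi formula K = (det M1 - det M2)/(EG - F^2)^2 over the derivative matrices of E, F, G.
M1 = [[-E_vv/2 + F_uv - G_uu/2, E_u/2, F_u - E_v/2], [F_v - G_u/2, E, F], [G_v/2, F, G]] = [[-9/16, 0, 0], [-19/32, 17/16, 35/64], [-665/128, 35/64, 1481/256]]; det M1 = -13473/4096
M2 = [[0, E_v/2, G_u/2], [E_v/2, E, F], [G_u/2, F, G]] = [[0, -3/16, -105/64], [-3/16, 17/16, 35/64], [-105/64, 35/64, 1481/256]]; det M2 = -11169/4096
det M1 - det M2 = -9/16; K = -9/16 / (1497/256)^2 = -4096/249001
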